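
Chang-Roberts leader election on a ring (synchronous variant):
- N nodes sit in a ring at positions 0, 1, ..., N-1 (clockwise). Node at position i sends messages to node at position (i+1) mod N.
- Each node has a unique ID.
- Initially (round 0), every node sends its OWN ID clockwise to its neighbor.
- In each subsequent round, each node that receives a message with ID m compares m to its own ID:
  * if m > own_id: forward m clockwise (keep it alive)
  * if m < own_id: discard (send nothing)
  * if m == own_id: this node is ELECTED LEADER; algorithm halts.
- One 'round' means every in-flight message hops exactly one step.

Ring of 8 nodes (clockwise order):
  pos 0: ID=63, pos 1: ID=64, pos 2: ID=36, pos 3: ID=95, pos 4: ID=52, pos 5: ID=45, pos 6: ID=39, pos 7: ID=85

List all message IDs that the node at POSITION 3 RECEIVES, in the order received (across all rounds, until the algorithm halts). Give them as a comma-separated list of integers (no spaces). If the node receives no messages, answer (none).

Round 1: pos1(id64) recv 63: drop; pos2(id36) recv 64: fwd; pos3(id95) recv 36: drop; pos4(id52) recv 95: fwd; pos5(id45) recv 52: fwd; pos6(id39) recv 45: fwd; pos7(id85) recv 39: drop; pos0(id63) recv 85: fwd
Round 2: pos3(id95) recv 64: drop; pos5(id45) recv 95: fwd; pos6(id39) recv 52: fwd; pos7(id85) recv 45: drop; pos1(id64) recv 85: fwd
Round 3: pos6(id39) recv 95: fwd; pos7(id85) recv 52: drop; pos2(id36) recv 85: fwd
Round 4: pos7(id85) recv 95: fwd; pos3(id95) recv 85: drop
Round 5: pos0(id63) recv 95: fwd
Round 6: pos1(id64) recv 95: fwd
Round 7: pos2(id36) recv 95: fwd
Round 8: pos3(id95) recv 95: ELECTED

Answer: 36,64,85,95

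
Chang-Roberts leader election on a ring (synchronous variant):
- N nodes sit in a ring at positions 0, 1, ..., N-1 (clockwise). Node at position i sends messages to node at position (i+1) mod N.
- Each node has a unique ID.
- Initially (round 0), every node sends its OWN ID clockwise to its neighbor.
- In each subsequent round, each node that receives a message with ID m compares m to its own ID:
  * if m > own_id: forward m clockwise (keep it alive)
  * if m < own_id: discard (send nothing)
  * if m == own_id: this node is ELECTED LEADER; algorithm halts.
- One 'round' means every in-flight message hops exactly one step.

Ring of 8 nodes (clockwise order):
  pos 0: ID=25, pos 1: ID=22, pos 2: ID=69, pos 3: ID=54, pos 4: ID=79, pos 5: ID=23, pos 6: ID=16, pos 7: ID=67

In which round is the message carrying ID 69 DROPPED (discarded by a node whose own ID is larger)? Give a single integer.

Round 1: pos1(id22) recv 25: fwd; pos2(id69) recv 22: drop; pos3(id54) recv 69: fwd; pos4(id79) recv 54: drop; pos5(id23) recv 79: fwd; pos6(id16) recv 23: fwd; pos7(id67) recv 16: drop; pos0(id25) recv 67: fwd
Round 2: pos2(id69) recv 25: drop; pos4(id79) recv 69: drop; pos6(id16) recv 79: fwd; pos7(id67) recv 23: drop; pos1(id22) recv 67: fwd
Round 3: pos7(id67) recv 79: fwd; pos2(id69) recv 67: drop
Round 4: pos0(id25) recv 79: fwd
Round 5: pos1(id22) recv 79: fwd
Round 6: pos2(id69) recv 79: fwd
Round 7: pos3(id54) recv 79: fwd
Round 8: pos4(id79) recv 79: ELECTED
Message ID 69 originates at pos 2; dropped at pos 4 in round 2

Answer: 2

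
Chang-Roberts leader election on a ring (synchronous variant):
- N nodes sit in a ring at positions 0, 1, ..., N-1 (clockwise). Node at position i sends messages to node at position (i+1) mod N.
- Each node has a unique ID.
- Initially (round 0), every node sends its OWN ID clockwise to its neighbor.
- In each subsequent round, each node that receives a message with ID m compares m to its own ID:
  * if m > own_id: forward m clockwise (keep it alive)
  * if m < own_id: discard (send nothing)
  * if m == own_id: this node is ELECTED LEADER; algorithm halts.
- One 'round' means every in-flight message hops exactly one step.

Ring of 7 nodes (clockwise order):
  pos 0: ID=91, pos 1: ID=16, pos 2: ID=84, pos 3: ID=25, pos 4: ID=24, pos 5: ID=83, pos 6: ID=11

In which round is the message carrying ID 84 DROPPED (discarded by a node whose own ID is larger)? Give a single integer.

Answer: 5

Derivation:
Round 1: pos1(id16) recv 91: fwd; pos2(id84) recv 16: drop; pos3(id25) recv 84: fwd; pos4(id24) recv 25: fwd; pos5(id83) recv 24: drop; pos6(id11) recv 83: fwd; pos0(id91) recv 11: drop
Round 2: pos2(id84) recv 91: fwd; pos4(id24) recv 84: fwd; pos5(id83) recv 25: drop; pos0(id91) recv 83: drop
Round 3: pos3(id25) recv 91: fwd; pos5(id83) recv 84: fwd
Round 4: pos4(id24) recv 91: fwd; pos6(id11) recv 84: fwd
Round 5: pos5(id83) recv 91: fwd; pos0(id91) recv 84: drop
Round 6: pos6(id11) recv 91: fwd
Round 7: pos0(id91) recv 91: ELECTED
Message ID 84 originates at pos 2; dropped at pos 0 in round 5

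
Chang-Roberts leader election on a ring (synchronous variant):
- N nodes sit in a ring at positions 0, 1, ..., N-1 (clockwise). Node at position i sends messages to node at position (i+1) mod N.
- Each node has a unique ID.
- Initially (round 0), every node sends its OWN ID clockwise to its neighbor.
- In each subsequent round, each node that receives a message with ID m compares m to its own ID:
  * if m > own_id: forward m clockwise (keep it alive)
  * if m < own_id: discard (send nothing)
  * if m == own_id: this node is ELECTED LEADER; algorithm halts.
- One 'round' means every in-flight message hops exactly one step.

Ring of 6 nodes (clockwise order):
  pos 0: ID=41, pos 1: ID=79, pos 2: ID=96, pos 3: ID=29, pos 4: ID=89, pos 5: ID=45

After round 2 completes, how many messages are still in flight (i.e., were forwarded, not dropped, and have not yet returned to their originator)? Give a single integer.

Round 1: pos1(id79) recv 41: drop; pos2(id96) recv 79: drop; pos3(id29) recv 96: fwd; pos4(id89) recv 29: drop; pos5(id45) recv 89: fwd; pos0(id41) recv 45: fwd
Round 2: pos4(id89) recv 96: fwd; pos0(id41) recv 89: fwd; pos1(id79) recv 45: drop
After round 2: 2 messages still in flight

Answer: 2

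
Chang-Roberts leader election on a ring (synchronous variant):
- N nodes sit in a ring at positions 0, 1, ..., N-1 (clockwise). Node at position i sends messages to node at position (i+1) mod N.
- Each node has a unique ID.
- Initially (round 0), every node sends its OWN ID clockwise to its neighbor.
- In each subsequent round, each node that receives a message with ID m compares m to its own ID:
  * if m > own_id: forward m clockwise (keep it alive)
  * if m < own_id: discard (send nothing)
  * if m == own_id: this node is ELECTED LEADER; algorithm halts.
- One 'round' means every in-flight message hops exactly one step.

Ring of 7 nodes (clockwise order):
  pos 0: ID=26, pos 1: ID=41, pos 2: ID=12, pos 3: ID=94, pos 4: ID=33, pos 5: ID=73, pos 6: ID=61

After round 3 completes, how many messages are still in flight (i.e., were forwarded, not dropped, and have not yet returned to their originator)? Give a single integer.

Answer: 3

Derivation:
Round 1: pos1(id41) recv 26: drop; pos2(id12) recv 41: fwd; pos3(id94) recv 12: drop; pos4(id33) recv 94: fwd; pos5(id73) recv 33: drop; pos6(id61) recv 73: fwd; pos0(id26) recv 61: fwd
Round 2: pos3(id94) recv 41: drop; pos5(id73) recv 94: fwd; pos0(id26) recv 73: fwd; pos1(id41) recv 61: fwd
Round 3: pos6(id61) recv 94: fwd; pos1(id41) recv 73: fwd; pos2(id12) recv 61: fwd
After round 3: 3 messages still in flight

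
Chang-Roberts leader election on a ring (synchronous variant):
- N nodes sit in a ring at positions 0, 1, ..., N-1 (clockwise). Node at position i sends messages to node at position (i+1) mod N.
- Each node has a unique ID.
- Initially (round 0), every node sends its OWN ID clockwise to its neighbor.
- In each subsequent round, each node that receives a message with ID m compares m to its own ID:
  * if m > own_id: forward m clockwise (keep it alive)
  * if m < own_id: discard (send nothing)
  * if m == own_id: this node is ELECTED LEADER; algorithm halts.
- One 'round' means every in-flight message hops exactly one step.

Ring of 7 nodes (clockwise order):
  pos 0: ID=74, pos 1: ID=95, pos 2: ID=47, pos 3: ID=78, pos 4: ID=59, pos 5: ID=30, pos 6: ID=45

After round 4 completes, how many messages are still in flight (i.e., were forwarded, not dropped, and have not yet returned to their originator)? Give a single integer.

Answer: 2

Derivation:
Round 1: pos1(id95) recv 74: drop; pos2(id47) recv 95: fwd; pos3(id78) recv 47: drop; pos4(id59) recv 78: fwd; pos5(id30) recv 59: fwd; pos6(id45) recv 30: drop; pos0(id74) recv 45: drop
Round 2: pos3(id78) recv 95: fwd; pos5(id30) recv 78: fwd; pos6(id45) recv 59: fwd
Round 3: pos4(id59) recv 95: fwd; pos6(id45) recv 78: fwd; pos0(id74) recv 59: drop
Round 4: pos5(id30) recv 95: fwd; pos0(id74) recv 78: fwd
After round 4: 2 messages still in flight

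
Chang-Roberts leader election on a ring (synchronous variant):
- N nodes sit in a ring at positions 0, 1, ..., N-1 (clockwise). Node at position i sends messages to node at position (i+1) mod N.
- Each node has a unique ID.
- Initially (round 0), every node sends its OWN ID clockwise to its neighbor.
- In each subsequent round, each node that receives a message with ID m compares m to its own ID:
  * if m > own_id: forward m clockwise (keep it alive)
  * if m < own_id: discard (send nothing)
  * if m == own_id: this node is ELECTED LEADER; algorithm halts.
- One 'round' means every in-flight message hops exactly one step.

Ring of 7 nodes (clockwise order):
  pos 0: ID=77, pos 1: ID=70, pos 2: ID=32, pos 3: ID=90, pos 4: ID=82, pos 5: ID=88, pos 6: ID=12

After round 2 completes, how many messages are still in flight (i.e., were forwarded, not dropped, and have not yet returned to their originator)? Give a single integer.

Answer: 3

Derivation:
Round 1: pos1(id70) recv 77: fwd; pos2(id32) recv 70: fwd; pos3(id90) recv 32: drop; pos4(id82) recv 90: fwd; pos5(id88) recv 82: drop; pos6(id12) recv 88: fwd; pos0(id77) recv 12: drop
Round 2: pos2(id32) recv 77: fwd; pos3(id90) recv 70: drop; pos5(id88) recv 90: fwd; pos0(id77) recv 88: fwd
After round 2: 3 messages still in flight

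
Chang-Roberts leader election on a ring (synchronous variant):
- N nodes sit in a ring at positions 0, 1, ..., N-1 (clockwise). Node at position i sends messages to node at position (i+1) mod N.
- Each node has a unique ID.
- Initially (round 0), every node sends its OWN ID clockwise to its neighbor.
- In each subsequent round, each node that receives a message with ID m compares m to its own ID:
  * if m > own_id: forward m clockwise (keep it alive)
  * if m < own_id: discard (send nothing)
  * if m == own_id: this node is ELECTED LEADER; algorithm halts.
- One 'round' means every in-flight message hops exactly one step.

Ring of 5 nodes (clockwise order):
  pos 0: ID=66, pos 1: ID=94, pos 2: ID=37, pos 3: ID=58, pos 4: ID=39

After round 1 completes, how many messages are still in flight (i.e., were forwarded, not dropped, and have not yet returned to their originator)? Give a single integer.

Answer: 2

Derivation:
Round 1: pos1(id94) recv 66: drop; pos2(id37) recv 94: fwd; pos3(id58) recv 37: drop; pos4(id39) recv 58: fwd; pos0(id66) recv 39: drop
After round 1: 2 messages still in flight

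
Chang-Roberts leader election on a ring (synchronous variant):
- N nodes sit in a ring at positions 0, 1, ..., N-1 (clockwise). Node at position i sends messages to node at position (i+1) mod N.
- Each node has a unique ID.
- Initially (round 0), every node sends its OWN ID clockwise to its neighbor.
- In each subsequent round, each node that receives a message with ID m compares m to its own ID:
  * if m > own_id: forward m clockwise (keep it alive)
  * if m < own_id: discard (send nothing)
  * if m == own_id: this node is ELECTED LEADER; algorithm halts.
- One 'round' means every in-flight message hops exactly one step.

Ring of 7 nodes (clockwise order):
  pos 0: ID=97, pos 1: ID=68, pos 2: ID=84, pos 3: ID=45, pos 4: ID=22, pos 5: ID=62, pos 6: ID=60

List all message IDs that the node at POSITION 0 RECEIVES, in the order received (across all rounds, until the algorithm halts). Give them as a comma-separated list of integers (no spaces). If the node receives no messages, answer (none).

Round 1: pos1(id68) recv 97: fwd; pos2(id84) recv 68: drop; pos3(id45) recv 84: fwd; pos4(id22) recv 45: fwd; pos5(id62) recv 22: drop; pos6(id60) recv 62: fwd; pos0(id97) recv 60: drop
Round 2: pos2(id84) recv 97: fwd; pos4(id22) recv 84: fwd; pos5(id62) recv 45: drop; pos0(id97) recv 62: drop
Round 3: pos3(id45) recv 97: fwd; pos5(id62) recv 84: fwd
Round 4: pos4(id22) recv 97: fwd; pos6(id60) recv 84: fwd
Round 5: pos5(id62) recv 97: fwd; pos0(id97) recv 84: drop
Round 6: pos6(id60) recv 97: fwd
Round 7: pos0(id97) recv 97: ELECTED

Answer: 60,62,84,97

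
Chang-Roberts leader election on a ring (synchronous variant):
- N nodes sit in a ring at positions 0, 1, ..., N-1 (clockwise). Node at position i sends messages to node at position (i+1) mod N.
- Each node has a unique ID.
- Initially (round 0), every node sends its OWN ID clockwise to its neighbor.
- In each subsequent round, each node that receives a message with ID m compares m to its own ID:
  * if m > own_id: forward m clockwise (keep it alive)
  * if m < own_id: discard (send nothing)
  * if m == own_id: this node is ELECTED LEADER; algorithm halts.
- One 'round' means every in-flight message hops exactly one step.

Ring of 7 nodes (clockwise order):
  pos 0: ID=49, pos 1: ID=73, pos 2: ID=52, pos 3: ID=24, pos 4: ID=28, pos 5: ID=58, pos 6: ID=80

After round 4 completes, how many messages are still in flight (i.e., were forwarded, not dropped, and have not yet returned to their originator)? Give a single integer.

Round 1: pos1(id73) recv 49: drop; pos2(id52) recv 73: fwd; pos3(id24) recv 52: fwd; pos4(id28) recv 24: drop; pos5(id58) recv 28: drop; pos6(id80) recv 58: drop; pos0(id49) recv 80: fwd
Round 2: pos3(id24) recv 73: fwd; pos4(id28) recv 52: fwd; pos1(id73) recv 80: fwd
Round 3: pos4(id28) recv 73: fwd; pos5(id58) recv 52: drop; pos2(id52) recv 80: fwd
Round 4: pos5(id58) recv 73: fwd; pos3(id24) recv 80: fwd
After round 4: 2 messages still in flight

Answer: 2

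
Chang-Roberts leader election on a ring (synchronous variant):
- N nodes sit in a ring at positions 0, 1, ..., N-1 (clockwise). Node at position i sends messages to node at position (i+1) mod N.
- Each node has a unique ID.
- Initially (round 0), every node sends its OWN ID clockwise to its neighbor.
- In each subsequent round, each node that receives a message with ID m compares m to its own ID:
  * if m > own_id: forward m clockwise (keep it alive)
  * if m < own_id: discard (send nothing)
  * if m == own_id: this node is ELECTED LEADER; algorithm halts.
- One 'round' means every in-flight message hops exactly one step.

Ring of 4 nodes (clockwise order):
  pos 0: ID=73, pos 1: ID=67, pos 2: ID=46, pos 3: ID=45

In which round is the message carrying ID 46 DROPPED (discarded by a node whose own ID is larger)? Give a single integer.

Round 1: pos1(id67) recv 73: fwd; pos2(id46) recv 67: fwd; pos3(id45) recv 46: fwd; pos0(id73) recv 45: drop
Round 2: pos2(id46) recv 73: fwd; pos3(id45) recv 67: fwd; pos0(id73) recv 46: drop
Round 3: pos3(id45) recv 73: fwd; pos0(id73) recv 67: drop
Round 4: pos0(id73) recv 73: ELECTED
Message ID 46 originates at pos 2; dropped at pos 0 in round 2

Answer: 2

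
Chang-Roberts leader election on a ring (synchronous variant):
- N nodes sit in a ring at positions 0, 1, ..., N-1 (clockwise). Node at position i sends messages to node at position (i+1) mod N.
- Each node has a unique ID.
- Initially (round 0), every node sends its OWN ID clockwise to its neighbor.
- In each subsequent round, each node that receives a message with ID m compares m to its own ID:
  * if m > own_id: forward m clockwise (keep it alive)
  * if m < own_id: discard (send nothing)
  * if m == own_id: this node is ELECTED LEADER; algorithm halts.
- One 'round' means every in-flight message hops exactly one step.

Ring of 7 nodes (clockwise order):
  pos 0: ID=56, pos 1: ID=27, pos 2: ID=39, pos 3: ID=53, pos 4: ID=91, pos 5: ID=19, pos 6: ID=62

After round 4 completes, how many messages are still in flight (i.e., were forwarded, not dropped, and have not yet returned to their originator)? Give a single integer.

Answer: 2

Derivation:
Round 1: pos1(id27) recv 56: fwd; pos2(id39) recv 27: drop; pos3(id53) recv 39: drop; pos4(id91) recv 53: drop; pos5(id19) recv 91: fwd; pos6(id62) recv 19: drop; pos0(id56) recv 62: fwd
Round 2: pos2(id39) recv 56: fwd; pos6(id62) recv 91: fwd; pos1(id27) recv 62: fwd
Round 3: pos3(id53) recv 56: fwd; pos0(id56) recv 91: fwd; pos2(id39) recv 62: fwd
Round 4: pos4(id91) recv 56: drop; pos1(id27) recv 91: fwd; pos3(id53) recv 62: fwd
After round 4: 2 messages still in flight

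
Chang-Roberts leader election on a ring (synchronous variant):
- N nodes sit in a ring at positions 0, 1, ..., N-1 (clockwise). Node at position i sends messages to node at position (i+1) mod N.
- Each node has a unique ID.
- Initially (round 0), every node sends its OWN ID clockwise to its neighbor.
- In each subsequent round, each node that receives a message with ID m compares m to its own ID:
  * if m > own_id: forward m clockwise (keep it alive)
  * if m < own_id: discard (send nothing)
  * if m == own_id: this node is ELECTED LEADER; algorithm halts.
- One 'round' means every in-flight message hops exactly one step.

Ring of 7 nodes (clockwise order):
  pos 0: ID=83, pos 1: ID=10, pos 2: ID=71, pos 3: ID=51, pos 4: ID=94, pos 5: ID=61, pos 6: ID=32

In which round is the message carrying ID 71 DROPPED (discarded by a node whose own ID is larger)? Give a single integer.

Answer: 2

Derivation:
Round 1: pos1(id10) recv 83: fwd; pos2(id71) recv 10: drop; pos3(id51) recv 71: fwd; pos4(id94) recv 51: drop; pos5(id61) recv 94: fwd; pos6(id32) recv 61: fwd; pos0(id83) recv 32: drop
Round 2: pos2(id71) recv 83: fwd; pos4(id94) recv 71: drop; pos6(id32) recv 94: fwd; pos0(id83) recv 61: drop
Round 3: pos3(id51) recv 83: fwd; pos0(id83) recv 94: fwd
Round 4: pos4(id94) recv 83: drop; pos1(id10) recv 94: fwd
Round 5: pos2(id71) recv 94: fwd
Round 6: pos3(id51) recv 94: fwd
Round 7: pos4(id94) recv 94: ELECTED
Message ID 71 originates at pos 2; dropped at pos 4 in round 2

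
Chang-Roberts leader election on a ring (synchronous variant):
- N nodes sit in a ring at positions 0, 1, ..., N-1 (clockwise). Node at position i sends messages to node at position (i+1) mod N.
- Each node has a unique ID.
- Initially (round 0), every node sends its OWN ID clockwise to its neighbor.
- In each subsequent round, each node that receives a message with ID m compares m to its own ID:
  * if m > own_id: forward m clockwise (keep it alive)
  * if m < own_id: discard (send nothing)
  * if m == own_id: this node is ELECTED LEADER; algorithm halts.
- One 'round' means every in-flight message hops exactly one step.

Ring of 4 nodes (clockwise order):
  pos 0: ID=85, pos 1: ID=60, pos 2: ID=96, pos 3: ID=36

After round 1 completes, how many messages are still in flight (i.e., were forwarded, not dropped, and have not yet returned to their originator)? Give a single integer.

Answer: 2

Derivation:
Round 1: pos1(id60) recv 85: fwd; pos2(id96) recv 60: drop; pos3(id36) recv 96: fwd; pos0(id85) recv 36: drop
After round 1: 2 messages still in flight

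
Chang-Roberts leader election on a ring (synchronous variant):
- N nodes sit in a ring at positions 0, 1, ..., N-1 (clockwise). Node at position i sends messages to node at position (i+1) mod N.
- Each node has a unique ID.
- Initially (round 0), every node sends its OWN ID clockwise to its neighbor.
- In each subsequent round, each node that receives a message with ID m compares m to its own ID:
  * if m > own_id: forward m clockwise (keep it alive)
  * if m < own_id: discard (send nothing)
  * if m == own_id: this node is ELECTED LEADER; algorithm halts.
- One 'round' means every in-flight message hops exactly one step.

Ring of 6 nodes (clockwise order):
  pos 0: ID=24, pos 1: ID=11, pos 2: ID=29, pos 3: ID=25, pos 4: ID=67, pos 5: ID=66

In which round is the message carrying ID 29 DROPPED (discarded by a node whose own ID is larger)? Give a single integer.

Answer: 2

Derivation:
Round 1: pos1(id11) recv 24: fwd; pos2(id29) recv 11: drop; pos3(id25) recv 29: fwd; pos4(id67) recv 25: drop; pos5(id66) recv 67: fwd; pos0(id24) recv 66: fwd
Round 2: pos2(id29) recv 24: drop; pos4(id67) recv 29: drop; pos0(id24) recv 67: fwd; pos1(id11) recv 66: fwd
Round 3: pos1(id11) recv 67: fwd; pos2(id29) recv 66: fwd
Round 4: pos2(id29) recv 67: fwd; pos3(id25) recv 66: fwd
Round 5: pos3(id25) recv 67: fwd; pos4(id67) recv 66: drop
Round 6: pos4(id67) recv 67: ELECTED
Message ID 29 originates at pos 2; dropped at pos 4 in round 2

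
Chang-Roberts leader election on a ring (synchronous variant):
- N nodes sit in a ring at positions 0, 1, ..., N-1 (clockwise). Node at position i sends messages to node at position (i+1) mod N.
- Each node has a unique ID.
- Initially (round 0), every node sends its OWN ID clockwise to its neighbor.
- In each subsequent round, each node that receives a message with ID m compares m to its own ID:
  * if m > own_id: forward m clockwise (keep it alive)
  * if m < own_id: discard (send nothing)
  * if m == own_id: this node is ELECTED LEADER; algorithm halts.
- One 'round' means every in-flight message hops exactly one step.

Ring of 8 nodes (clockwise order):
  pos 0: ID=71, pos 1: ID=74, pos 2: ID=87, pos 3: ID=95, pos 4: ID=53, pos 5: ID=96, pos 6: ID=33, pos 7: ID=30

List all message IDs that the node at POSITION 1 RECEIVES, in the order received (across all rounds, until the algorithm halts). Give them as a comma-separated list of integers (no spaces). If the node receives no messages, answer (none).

Answer: 71,96

Derivation:
Round 1: pos1(id74) recv 71: drop; pos2(id87) recv 74: drop; pos3(id95) recv 87: drop; pos4(id53) recv 95: fwd; pos5(id96) recv 53: drop; pos6(id33) recv 96: fwd; pos7(id30) recv 33: fwd; pos0(id71) recv 30: drop
Round 2: pos5(id96) recv 95: drop; pos7(id30) recv 96: fwd; pos0(id71) recv 33: drop
Round 3: pos0(id71) recv 96: fwd
Round 4: pos1(id74) recv 96: fwd
Round 5: pos2(id87) recv 96: fwd
Round 6: pos3(id95) recv 96: fwd
Round 7: pos4(id53) recv 96: fwd
Round 8: pos5(id96) recv 96: ELECTED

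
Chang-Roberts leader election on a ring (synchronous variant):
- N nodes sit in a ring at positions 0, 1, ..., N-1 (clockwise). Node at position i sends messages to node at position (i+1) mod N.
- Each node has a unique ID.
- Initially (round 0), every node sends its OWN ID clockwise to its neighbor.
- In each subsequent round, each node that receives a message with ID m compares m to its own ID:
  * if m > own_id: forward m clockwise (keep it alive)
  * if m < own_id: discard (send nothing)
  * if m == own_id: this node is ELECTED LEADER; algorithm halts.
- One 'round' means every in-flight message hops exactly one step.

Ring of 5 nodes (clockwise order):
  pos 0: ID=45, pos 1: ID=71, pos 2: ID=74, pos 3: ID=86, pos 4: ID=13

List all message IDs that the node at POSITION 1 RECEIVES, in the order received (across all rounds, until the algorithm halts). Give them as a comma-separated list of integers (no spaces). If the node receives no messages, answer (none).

Round 1: pos1(id71) recv 45: drop; pos2(id74) recv 71: drop; pos3(id86) recv 74: drop; pos4(id13) recv 86: fwd; pos0(id45) recv 13: drop
Round 2: pos0(id45) recv 86: fwd
Round 3: pos1(id71) recv 86: fwd
Round 4: pos2(id74) recv 86: fwd
Round 5: pos3(id86) recv 86: ELECTED

Answer: 45,86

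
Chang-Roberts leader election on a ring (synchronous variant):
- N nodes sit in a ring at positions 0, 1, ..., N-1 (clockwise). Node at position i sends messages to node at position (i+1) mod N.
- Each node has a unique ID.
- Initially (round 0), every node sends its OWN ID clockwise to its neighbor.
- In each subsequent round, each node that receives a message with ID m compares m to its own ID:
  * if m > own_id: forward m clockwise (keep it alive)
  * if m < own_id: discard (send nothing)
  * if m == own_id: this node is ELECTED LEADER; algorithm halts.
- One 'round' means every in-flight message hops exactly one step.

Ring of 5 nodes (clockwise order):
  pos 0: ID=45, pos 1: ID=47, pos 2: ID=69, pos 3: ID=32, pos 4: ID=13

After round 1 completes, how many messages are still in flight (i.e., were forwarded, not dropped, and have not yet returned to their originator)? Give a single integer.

Answer: 2

Derivation:
Round 1: pos1(id47) recv 45: drop; pos2(id69) recv 47: drop; pos3(id32) recv 69: fwd; pos4(id13) recv 32: fwd; pos0(id45) recv 13: drop
After round 1: 2 messages still in flight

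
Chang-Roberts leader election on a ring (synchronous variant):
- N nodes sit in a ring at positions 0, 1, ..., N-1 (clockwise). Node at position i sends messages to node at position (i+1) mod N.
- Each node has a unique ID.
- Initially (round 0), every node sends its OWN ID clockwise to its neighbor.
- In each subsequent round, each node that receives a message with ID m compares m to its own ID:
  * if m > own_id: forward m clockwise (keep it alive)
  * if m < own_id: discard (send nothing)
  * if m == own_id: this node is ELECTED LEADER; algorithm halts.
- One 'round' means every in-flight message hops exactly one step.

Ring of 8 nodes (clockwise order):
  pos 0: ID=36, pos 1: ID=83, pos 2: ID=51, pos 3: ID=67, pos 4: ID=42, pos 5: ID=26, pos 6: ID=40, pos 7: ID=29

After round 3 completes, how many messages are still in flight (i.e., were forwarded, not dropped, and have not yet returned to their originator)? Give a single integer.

Round 1: pos1(id83) recv 36: drop; pos2(id51) recv 83: fwd; pos3(id67) recv 51: drop; pos4(id42) recv 67: fwd; pos5(id26) recv 42: fwd; pos6(id40) recv 26: drop; pos7(id29) recv 40: fwd; pos0(id36) recv 29: drop
Round 2: pos3(id67) recv 83: fwd; pos5(id26) recv 67: fwd; pos6(id40) recv 42: fwd; pos0(id36) recv 40: fwd
Round 3: pos4(id42) recv 83: fwd; pos6(id40) recv 67: fwd; pos7(id29) recv 42: fwd; pos1(id83) recv 40: drop
After round 3: 3 messages still in flight

Answer: 3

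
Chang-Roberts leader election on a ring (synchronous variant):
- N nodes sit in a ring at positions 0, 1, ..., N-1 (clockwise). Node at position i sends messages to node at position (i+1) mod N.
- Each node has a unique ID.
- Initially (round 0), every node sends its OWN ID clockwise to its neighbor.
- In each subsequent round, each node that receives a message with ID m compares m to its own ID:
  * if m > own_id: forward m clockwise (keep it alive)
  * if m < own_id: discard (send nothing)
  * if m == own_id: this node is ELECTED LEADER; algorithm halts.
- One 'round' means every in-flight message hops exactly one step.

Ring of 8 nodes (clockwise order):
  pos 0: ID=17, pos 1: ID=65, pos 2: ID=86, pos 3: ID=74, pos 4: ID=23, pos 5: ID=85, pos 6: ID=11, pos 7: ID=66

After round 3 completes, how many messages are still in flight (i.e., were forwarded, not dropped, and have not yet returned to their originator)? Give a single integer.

Round 1: pos1(id65) recv 17: drop; pos2(id86) recv 65: drop; pos3(id74) recv 86: fwd; pos4(id23) recv 74: fwd; pos5(id85) recv 23: drop; pos6(id11) recv 85: fwd; pos7(id66) recv 11: drop; pos0(id17) recv 66: fwd
Round 2: pos4(id23) recv 86: fwd; pos5(id85) recv 74: drop; pos7(id66) recv 85: fwd; pos1(id65) recv 66: fwd
Round 3: pos5(id85) recv 86: fwd; pos0(id17) recv 85: fwd; pos2(id86) recv 66: drop
After round 3: 2 messages still in flight

Answer: 2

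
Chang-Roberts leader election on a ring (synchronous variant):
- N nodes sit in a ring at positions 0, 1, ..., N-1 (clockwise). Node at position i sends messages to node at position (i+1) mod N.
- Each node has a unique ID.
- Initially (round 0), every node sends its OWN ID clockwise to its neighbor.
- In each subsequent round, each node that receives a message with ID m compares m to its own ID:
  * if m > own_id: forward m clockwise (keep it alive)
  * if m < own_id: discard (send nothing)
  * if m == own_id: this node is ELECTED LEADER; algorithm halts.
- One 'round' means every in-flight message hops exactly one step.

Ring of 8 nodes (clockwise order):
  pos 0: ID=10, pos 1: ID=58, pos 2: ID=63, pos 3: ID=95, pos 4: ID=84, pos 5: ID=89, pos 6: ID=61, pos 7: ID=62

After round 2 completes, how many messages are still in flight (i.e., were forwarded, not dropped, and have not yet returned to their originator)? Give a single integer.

Answer: 3

Derivation:
Round 1: pos1(id58) recv 10: drop; pos2(id63) recv 58: drop; pos3(id95) recv 63: drop; pos4(id84) recv 95: fwd; pos5(id89) recv 84: drop; pos6(id61) recv 89: fwd; pos7(id62) recv 61: drop; pos0(id10) recv 62: fwd
Round 2: pos5(id89) recv 95: fwd; pos7(id62) recv 89: fwd; pos1(id58) recv 62: fwd
After round 2: 3 messages still in flight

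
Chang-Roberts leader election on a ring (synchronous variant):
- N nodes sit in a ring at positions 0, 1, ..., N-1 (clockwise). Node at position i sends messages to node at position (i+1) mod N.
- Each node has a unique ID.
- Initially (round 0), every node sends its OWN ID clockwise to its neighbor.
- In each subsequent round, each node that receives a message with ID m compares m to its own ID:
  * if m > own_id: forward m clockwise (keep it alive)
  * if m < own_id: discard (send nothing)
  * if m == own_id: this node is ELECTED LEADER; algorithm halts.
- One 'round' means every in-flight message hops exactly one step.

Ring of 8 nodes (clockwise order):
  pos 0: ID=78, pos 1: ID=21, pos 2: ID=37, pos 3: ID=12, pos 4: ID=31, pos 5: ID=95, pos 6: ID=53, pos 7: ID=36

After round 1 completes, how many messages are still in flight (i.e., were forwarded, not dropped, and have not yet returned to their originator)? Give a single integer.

Answer: 4

Derivation:
Round 1: pos1(id21) recv 78: fwd; pos2(id37) recv 21: drop; pos3(id12) recv 37: fwd; pos4(id31) recv 12: drop; pos5(id95) recv 31: drop; pos6(id53) recv 95: fwd; pos7(id36) recv 53: fwd; pos0(id78) recv 36: drop
After round 1: 4 messages still in flight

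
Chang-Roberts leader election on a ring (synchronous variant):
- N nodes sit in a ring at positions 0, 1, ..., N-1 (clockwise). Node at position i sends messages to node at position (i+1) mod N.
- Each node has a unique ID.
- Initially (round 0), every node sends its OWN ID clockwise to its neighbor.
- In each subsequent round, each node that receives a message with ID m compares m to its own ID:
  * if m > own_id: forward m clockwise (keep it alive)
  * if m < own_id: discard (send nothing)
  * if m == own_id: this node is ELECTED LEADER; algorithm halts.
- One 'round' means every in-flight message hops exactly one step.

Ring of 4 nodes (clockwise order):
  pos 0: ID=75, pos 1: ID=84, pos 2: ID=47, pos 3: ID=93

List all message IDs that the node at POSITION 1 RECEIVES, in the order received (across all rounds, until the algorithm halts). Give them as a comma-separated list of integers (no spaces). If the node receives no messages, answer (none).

Round 1: pos1(id84) recv 75: drop; pos2(id47) recv 84: fwd; pos3(id93) recv 47: drop; pos0(id75) recv 93: fwd
Round 2: pos3(id93) recv 84: drop; pos1(id84) recv 93: fwd
Round 3: pos2(id47) recv 93: fwd
Round 4: pos3(id93) recv 93: ELECTED

Answer: 75,93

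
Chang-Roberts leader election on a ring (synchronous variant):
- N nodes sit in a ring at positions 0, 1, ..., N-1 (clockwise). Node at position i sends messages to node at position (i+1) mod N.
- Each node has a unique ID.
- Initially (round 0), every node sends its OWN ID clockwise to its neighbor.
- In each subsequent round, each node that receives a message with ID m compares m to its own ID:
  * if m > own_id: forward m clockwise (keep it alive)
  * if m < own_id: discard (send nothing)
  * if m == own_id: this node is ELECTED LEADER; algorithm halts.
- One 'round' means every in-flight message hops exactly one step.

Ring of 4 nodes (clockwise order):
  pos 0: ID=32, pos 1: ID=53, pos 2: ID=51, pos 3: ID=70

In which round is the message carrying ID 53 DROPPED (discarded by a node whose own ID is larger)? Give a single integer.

Round 1: pos1(id53) recv 32: drop; pos2(id51) recv 53: fwd; pos3(id70) recv 51: drop; pos0(id32) recv 70: fwd
Round 2: pos3(id70) recv 53: drop; pos1(id53) recv 70: fwd
Round 3: pos2(id51) recv 70: fwd
Round 4: pos3(id70) recv 70: ELECTED
Message ID 53 originates at pos 1; dropped at pos 3 in round 2

Answer: 2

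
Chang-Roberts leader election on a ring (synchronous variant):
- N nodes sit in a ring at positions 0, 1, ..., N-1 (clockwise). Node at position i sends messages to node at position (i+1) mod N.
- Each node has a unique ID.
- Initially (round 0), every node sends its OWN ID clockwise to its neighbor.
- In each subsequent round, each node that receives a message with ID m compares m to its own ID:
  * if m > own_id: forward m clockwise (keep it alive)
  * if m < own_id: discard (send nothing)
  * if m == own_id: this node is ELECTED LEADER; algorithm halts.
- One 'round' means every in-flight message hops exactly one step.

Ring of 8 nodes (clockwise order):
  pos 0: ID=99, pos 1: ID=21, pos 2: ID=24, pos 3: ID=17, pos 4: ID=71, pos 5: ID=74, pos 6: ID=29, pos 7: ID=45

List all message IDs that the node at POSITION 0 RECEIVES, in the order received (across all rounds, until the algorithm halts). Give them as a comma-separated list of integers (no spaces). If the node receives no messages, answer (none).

Round 1: pos1(id21) recv 99: fwd; pos2(id24) recv 21: drop; pos3(id17) recv 24: fwd; pos4(id71) recv 17: drop; pos5(id74) recv 71: drop; pos6(id29) recv 74: fwd; pos7(id45) recv 29: drop; pos0(id99) recv 45: drop
Round 2: pos2(id24) recv 99: fwd; pos4(id71) recv 24: drop; pos7(id45) recv 74: fwd
Round 3: pos3(id17) recv 99: fwd; pos0(id99) recv 74: drop
Round 4: pos4(id71) recv 99: fwd
Round 5: pos5(id74) recv 99: fwd
Round 6: pos6(id29) recv 99: fwd
Round 7: pos7(id45) recv 99: fwd
Round 8: pos0(id99) recv 99: ELECTED

Answer: 45,74,99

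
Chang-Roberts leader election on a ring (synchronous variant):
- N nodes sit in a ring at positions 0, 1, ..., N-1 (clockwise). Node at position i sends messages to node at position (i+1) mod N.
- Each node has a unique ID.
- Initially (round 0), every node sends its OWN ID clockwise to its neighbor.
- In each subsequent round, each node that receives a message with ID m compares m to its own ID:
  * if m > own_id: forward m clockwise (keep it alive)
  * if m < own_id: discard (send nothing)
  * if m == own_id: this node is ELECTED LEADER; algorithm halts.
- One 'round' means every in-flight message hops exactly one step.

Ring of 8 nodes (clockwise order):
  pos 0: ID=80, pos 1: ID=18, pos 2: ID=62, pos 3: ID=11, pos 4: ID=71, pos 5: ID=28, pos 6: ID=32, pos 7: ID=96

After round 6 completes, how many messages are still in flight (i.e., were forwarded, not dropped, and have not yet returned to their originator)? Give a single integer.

Round 1: pos1(id18) recv 80: fwd; pos2(id62) recv 18: drop; pos3(id11) recv 62: fwd; pos4(id71) recv 11: drop; pos5(id28) recv 71: fwd; pos6(id32) recv 28: drop; pos7(id96) recv 32: drop; pos0(id80) recv 96: fwd
Round 2: pos2(id62) recv 80: fwd; pos4(id71) recv 62: drop; pos6(id32) recv 71: fwd; pos1(id18) recv 96: fwd
Round 3: pos3(id11) recv 80: fwd; pos7(id96) recv 71: drop; pos2(id62) recv 96: fwd
Round 4: pos4(id71) recv 80: fwd; pos3(id11) recv 96: fwd
Round 5: pos5(id28) recv 80: fwd; pos4(id71) recv 96: fwd
Round 6: pos6(id32) recv 80: fwd; pos5(id28) recv 96: fwd
After round 6: 2 messages still in flight

Answer: 2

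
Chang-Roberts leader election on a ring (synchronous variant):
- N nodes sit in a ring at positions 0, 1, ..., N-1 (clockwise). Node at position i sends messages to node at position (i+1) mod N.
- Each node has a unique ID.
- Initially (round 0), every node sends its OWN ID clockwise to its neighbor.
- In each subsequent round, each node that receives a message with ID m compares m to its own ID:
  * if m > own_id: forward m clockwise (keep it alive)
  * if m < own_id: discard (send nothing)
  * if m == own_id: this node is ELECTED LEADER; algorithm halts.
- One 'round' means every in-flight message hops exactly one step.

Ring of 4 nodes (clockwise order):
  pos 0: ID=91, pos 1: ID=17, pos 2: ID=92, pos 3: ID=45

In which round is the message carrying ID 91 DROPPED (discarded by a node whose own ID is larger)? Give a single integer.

Answer: 2

Derivation:
Round 1: pos1(id17) recv 91: fwd; pos2(id92) recv 17: drop; pos3(id45) recv 92: fwd; pos0(id91) recv 45: drop
Round 2: pos2(id92) recv 91: drop; pos0(id91) recv 92: fwd
Round 3: pos1(id17) recv 92: fwd
Round 4: pos2(id92) recv 92: ELECTED
Message ID 91 originates at pos 0; dropped at pos 2 in round 2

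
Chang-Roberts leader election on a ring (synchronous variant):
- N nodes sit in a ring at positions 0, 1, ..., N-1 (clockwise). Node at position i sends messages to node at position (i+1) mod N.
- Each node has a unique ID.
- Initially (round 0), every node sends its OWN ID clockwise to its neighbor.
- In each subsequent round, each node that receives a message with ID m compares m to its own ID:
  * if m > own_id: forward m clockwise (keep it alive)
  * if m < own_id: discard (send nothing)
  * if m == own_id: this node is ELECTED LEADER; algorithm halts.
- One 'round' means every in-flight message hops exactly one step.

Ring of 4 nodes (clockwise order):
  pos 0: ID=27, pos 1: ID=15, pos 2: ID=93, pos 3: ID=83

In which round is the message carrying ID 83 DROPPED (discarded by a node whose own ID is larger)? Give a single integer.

Answer: 3

Derivation:
Round 1: pos1(id15) recv 27: fwd; pos2(id93) recv 15: drop; pos3(id83) recv 93: fwd; pos0(id27) recv 83: fwd
Round 2: pos2(id93) recv 27: drop; pos0(id27) recv 93: fwd; pos1(id15) recv 83: fwd
Round 3: pos1(id15) recv 93: fwd; pos2(id93) recv 83: drop
Round 4: pos2(id93) recv 93: ELECTED
Message ID 83 originates at pos 3; dropped at pos 2 in round 3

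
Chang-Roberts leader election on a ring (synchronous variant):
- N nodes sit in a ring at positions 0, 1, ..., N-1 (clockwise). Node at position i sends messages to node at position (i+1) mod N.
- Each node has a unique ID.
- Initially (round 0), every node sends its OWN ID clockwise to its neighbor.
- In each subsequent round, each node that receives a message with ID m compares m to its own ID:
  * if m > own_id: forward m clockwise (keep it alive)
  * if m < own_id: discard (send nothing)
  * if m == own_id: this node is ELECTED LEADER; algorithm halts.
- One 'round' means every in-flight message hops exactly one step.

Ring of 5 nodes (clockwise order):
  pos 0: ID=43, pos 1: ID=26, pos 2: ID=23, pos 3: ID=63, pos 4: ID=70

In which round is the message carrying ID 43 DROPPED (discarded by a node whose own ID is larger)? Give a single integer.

Answer: 3

Derivation:
Round 1: pos1(id26) recv 43: fwd; pos2(id23) recv 26: fwd; pos3(id63) recv 23: drop; pos4(id70) recv 63: drop; pos0(id43) recv 70: fwd
Round 2: pos2(id23) recv 43: fwd; pos3(id63) recv 26: drop; pos1(id26) recv 70: fwd
Round 3: pos3(id63) recv 43: drop; pos2(id23) recv 70: fwd
Round 4: pos3(id63) recv 70: fwd
Round 5: pos4(id70) recv 70: ELECTED
Message ID 43 originates at pos 0; dropped at pos 3 in round 3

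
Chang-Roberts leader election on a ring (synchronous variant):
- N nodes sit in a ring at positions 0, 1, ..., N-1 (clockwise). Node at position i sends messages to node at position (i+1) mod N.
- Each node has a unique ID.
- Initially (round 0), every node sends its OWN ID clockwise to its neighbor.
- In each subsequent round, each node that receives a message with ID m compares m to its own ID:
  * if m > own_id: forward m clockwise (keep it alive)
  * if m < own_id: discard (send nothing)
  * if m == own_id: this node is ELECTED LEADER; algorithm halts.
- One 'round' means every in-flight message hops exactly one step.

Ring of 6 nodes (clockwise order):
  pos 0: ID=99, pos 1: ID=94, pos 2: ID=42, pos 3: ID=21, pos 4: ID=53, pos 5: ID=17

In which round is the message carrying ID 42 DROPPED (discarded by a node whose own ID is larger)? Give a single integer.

Round 1: pos1(id94) recv 99: fwd; pos2(id42) recv 94: fwd; pos3(id21) recv 42: fwd; pos4(id53) recv 21: drop; pos5(id17) recv 53: fwd; pos0(id99) recv 17: drop
Round 2: pos2(id42) recv 99: fwd; pos3(id21) recv 94: fwd; pos4(id53) recv 42: drop; pos0(id99) recv 53: drop
Round 3: pos3(id21) recv 99: fwd; pos4(id53) recv 94: fwd
Round 4: pos4(id53) recv 99: fwd; pos5(id17) recv 94: fwd
Round 5: pos5(id17) recv 99: fwd; pos0(id99) recv 94: drop
Round 6: pos0(id99) recv 99: ELECTED
Message ID 42 originates at pos 2; dropped at pos 4 in round 2

Answer: 2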